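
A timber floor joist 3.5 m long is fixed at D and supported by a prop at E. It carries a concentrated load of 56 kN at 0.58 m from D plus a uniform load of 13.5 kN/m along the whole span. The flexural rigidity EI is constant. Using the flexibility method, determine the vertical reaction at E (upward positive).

R_E = 19.9 kN

Release the roller at E. Primary structure: cantilever fixed at D.
Downward deflection at the released point E due to the loads:
  point load 56 at a = 0.58: Pa²(3L − a)/(6EI) = 31.15/EI
  UDL 13.5: wL⁴/(8EI) = 253.2/EI
  δ_0 = 284.4/EI
Flexibility coefficient — unit upward force at E: δ_{EE} = L³/(3EI) = 14.29/EI.
The prop prevents deflection at E: R_E = δ_0/δ_{EE} = 284.4/14.29 = 19.9 kN.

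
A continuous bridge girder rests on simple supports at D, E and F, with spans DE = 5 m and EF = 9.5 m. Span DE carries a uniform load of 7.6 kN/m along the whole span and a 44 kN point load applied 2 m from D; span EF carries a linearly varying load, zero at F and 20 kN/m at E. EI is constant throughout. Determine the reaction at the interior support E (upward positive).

Insert a hinge at E; M_E is the redundant, and each span becomes simply supported.
Rotations at E on the released spans (each span's end-slope, ×1/EI):
  span DE: UDL 7.6: wL³/(24EI) = 39.58/EI
  span DE: point load 44 at a = 2: Pab(L + a)/(6LEI) = 61.6/EI
  span EF: triangular load, peak 20: w₀L³/(45EI) = 381.1/EI
  relative rotation θ_0 = (101.2 + 381.1)/EI = 482.2/EI
A unit hogging moment at E produces rotation L₁/(3EI) + L₂/(3EI) = 4.833/EI.
Slope continuity at E: θ_0 = M_E·4.833/EI, so M_E = 482.2/4.833 = 99.77 kN·m (hogging).
Span DE, ΣM about D with M_E applied at E: R_E^{DE}·5 = 183 + 99.77, so R_E^{DE} = 56.55 kN and R_D = 82 − 56.55 = 25.45 kN.
Span EF, ΣM about F: R_E^{EF}·9.5 = 601.7 + 99.77, so R_E^{EF} = 73.84 kN and R_F = 95 − 73.84 = 21.16 kN.
R_E = 56.55 + 73.84 = 130.4 kN.

R_E = 130.4 kN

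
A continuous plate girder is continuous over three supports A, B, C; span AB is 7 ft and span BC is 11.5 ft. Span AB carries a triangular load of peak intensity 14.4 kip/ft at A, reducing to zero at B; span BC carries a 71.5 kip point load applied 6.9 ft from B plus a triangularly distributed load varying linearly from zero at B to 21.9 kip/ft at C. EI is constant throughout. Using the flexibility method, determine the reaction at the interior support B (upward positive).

R_B = 134.8 kip

Take M_B as the redundant. Released structure: two simple spans AB and BC with a hinge at B.
Discontinuity in slope at B on the released structure — sum the simple-span end rotations:
  span AB: triangular load, peak 14.4: 7w₀L³/(360EI) = 96.04/EI
  span BC: point load 71.5 at a = 6.9: Pab(L + b)/(6LEI) = 529.5/EI
  span BC: triangular load, peak 21.9: 7w₀L³/(360EI) = 647.6/EI
  relative rotation θ_0 = (96.04 + 1177)/EI = 1273/EI
A unit hogging moment at B produces rotation L₁/(3EI) + L₂/(3EI) = 6.167/EI.
Compatibility: M_B·(L₁+L₂)/(3EI) = θ_0, giving M_B = 206.5 kip·ft (hogging).
Span AB, ΣM about A with M_B applied at B: R_B^{AB}·7 = 117.6 + 206.5, so R_B^{AB} = 46.3 kip and R_A = 50.4 − 46.3 = 4.105 kip.
Span BC, ΣM about C: R_B^{BC}·11.5 = 811.6 + 206.5, so R_B^{BC} = 88.53 kip and R_C = 197.4 − 88.53 = 108.9 kip.
R_B = 46.3 + 88.53 = 134.8 kip.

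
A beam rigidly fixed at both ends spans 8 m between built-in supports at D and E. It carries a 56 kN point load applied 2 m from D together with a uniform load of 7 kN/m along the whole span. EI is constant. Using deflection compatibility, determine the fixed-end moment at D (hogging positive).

Take the two fixed-end moments M_D, M_E as redundants; the released structure is the simple span DE.
End rotations of the released simple span under the applied load (×1/EI):
  at D: point load 56 at a = 2: Pab(L + b)/(6LEI) = 196/EI
  at E: point load 56 at a = 2: Pab(L + a)/(6LEI) = 140/EI
  at D: UDL 7: wL³/(24EI) = 149.3/EI
  at E: UDL 7: wL³/(24EI) = 149.3/EI
  θ_D0 = 345.3/EI,  θ_E0 = 289.3/EI
Flexibility coefficients: a unit moment at one end gives L/(3EI) there and L/(6EI) at the far end, so f₁₁ = f₂₂ = 2.667/EI and f₁₂ = f₂₁ = 1.333/EI.
Compatibility — zero rotation at each built-in end:
  2.667 M_D + 1.333 M_E = 345.3
  1.333 M_D + 2.667 M_E = 289.3
Solving the pair gives M_D = 100.3 kN·m and M_E = 58.33 kN·m (hogging).

M_D = 100.3 kN·m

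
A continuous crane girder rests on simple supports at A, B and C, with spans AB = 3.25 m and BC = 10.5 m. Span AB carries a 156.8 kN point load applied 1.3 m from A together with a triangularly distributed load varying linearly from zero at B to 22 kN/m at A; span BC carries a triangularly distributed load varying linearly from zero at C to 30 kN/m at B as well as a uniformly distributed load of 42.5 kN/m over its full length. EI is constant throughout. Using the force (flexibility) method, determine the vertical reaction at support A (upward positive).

Take M_B as the redundant. Released structure: two simple spans AB and BC with a hinge at B.
Discontinuity in slope at B on the released structure — sum the simple-span end rotations:
  span AB: point load 156.8 at a = 1.3: Pab(L + a)/(6LEI) = 92.75/EI
  span AB: triangular load, peak 22: 7w₀L³/(360EI) = 14.68/EI
  span BC: triangular load, peak 30: w₀L³/(45EI) = 771.8/EI
  span BC: UDL 42.5: wL³/(24EI) = 2050/EI
  relative rotation θ_0 = (107.4 + 2822)/EI = 2929/EI
A unit hogging moment at B produces rotation L₁/(3EI) + L₂/(3EI) = 4.583/EI.
Compatibility: M_B·(L₁+L₂)/(3EI) = θ_0, giving M_B = 639.1 kN·m (hogging).
Span AB, ΣM about A with M_B applied at B: R_B^{AB}·3.25 = 242.6 + 639.1, so R_B^{AB} = 271.3 kN and R_A = 192.6 − 271.3 = -78.73 kN.

R_A = -78.73 kN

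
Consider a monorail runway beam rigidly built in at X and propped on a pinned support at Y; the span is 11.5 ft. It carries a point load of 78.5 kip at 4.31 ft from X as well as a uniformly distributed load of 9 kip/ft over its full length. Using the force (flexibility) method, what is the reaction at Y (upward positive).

Choose R_Y as the redundant. The primary structure is the cantilever fixed at X.
Primary-structure tip deflection at Y by superposition:
  point load 78.5 at a = 4.31: Pa²(3L − a)/(6EI) = 7337/EI
  UDL 9: wL⁴/(8EI) = 19676/EI
  δ_0 = 27014/EI
Tip deflection under a unit load at Y: L³/(3EI) = 507/EI.
Compatibility at Y: δ_0 − R_Y·δ_{YY} = 0, so R_Y = 27014/507 = 53.29 kip.

R_Y = 53.29 kip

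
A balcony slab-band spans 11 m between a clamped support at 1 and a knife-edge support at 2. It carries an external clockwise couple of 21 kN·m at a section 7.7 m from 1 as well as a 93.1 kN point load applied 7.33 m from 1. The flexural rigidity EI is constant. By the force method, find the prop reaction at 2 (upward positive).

Choose R_2 as the redundant. The primary structure is the cantilever fixed at 1.
Free-end deflection of the primary structure under the applied loading (downward +):
  clockwise couple 21 at a = 7.7: M₀a(2L − a)/(2EI) = 1156/EI
  point load 93.1 at a = 7.33: Pa²(3L − a)/(6EI) = 21401/EI
  δ_0 = 22557/EI
Flexibility coefficient — unit upward force at 2: δ_{22} = L³/(3EI) = 443.7/EI.
Compatibility at 2: δ_0 − R_2·δ_{22} = 0, so R_2 = 22557/443.7 = 50.84 kN.

R_2 = 50.84 kN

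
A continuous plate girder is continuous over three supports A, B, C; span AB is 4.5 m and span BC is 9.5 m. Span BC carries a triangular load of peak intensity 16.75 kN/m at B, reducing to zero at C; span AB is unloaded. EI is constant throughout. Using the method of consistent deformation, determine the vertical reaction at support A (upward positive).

R_A = -15.2 kN

Take M_B as the redundant. Released structure: two simple spans AB and BC with a hinge at B.
Discontinuity in slope at B on the released structure — sum the simple-span end rotations:
  span BC: triangular load, peak 16.75: w₀L³/(45EI) = 319.1/EI
  relative rotation θ_0 = (0 + 319.1)/EI = 319.1/EI
A unit hogging moment at B produces rotation L₁/(3EI) + L₂/(3EI) = 4.667/EI.
Compatibility: M_B·(L₁+L₂)/(3EI) = θ_0, giving M_B = 68.39 kN·m (hogging).
Span AB, ΣM about A with M_B applied at B: R_B^{AB}·4.5 = 0 + 68.39, so R_B^{AB} = 15.2 kN and R_A = 0 − 15.2 = -15.2 kN.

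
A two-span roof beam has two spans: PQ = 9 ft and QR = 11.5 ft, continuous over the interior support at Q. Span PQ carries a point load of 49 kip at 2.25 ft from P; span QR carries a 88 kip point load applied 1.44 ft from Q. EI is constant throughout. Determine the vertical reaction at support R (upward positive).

Take M_Q as the redundant. Released structure: two simple spans PQ and QR with a hinge at Q.
End slopes at the hinge Q, treating each span as simply supported:
  span PQ: point load 49 at a = 2.25: Pab(L + a)/(6LEI) = 155/EI
  span QR: point load 88 at a = 1.44: Pab(L + b)/(6LEI) = 398.3/EI
  relative rotation θ_0 = (155 + 398.3)/EI = 553.4/EI
A unit hogging moment at Q produces rotation L₁/(3EI) + L₂/(3EI) = 6.833/EI.
Slope continuity at Q: θ_0 = M_Q·6.833/EI, so M_Q = 553.4/6.833 = 80.98 kip·ft (hogging).
Span QR, ΣM about R: R_Q^{QR}·11.5 = 885.3 + 80.98, so R_Q^{QR} = 84.02 kip and R_R = 88 − 84.02 = 3.977 kip.

R_R = 3.977 kip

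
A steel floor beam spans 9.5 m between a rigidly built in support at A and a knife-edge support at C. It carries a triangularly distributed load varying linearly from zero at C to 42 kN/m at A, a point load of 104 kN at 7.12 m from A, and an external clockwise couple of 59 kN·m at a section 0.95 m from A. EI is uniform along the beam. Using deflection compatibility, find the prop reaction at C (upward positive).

R_C = 107.4 kN

Choose R_C as the redundant. The primary structure is the cantilever fixed at A.
Primary-structure tip deflection at C by superposition:
  triangular load, peak 42 at the fixed end: w₀L⁴/(30EI) = 11403/EI
  point load 104 at a = 7.12: Pa²(3L − a)/(6EI) = 18787/EI
  clockwise couple 59 at a = 0.95: M₀a(2L − a)/(2EI) = 505.9/EI
  δ_0 = 30696/EI
Flexibility coefficient — unit upward force at C: δ_{CC} = L³/(3EI) = 285.8/EI.
The prop prevents deflection at C: R_C = δ_0/δ_{CC} = 30696/285.8 = 107.4 kN.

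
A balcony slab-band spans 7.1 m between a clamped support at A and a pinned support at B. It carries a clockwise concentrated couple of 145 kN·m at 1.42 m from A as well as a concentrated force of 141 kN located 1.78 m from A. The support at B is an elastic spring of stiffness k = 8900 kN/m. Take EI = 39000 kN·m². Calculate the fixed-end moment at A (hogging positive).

Release the roller at B. Primary structure: cantilever fixed at A.
Deflection at B on the released cantilever, summing each load's contribution:
  clockwise couple 145 at a = 1.42: M₀a(2L − a)/(2EI) = 1316/EI
  point load 141 at a = 1.78: Pa²(3L − a)/(6EI) = 1453/EI
  δ_0 = 2769/EI
Tip deflection under a unit load at B: L³/(3EI) = 119.3/EI.
With EI = 39000 kN·m²: δ_0 = 0.071003 m and δ_{BB} = 0.003059 m/kN.
Compatibility — the spring shortens by R_B/k under the reaction it provides: δ_0 − R_B·δ_{BB} = R_B/k. With 1/k = 0.000112 m/kN, R_B = δ_0 / (δ_{BB} + 1/k) = 0.071003 / (0.003059 + 0.000112) = 22.39 kN.
Moment equilibrium about A: M_A = Σ(load moments about A) − R_B·L = 396 − 22.39×7.1 = 237 kN·m.

M_A = 237 kN·m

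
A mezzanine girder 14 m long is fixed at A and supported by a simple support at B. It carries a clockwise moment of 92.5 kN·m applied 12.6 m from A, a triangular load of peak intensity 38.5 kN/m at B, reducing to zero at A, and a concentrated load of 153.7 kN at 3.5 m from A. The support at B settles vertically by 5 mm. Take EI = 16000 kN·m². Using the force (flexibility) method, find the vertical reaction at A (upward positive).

R_A = 252 kN

Choose R_B as the redundant. The primary structure is the cantilever fixed at A.
Deflection at B on the released cantilever, summing each load's contribution:
  clockwise couple 92.5 at a = 12.6: M₀a(2L − a)/(2EI) = 8974/EI
  triangular load, peak 38.5 at the free end: 11w₀L⁴/(120EI) = 135576/EI
  point load 153.7 at a = 3.5: Pa²(3L − a)/(6EI) = 12081/EI
  δ_0 = 156632/EI
Flexibility coefficient — unit upward force at B: δ_{BB} = L³/(3EI) = 914.7/EI.
With EI = 16000 kN·m²: δ_0 = 9.7895 m and δ_{BB} = 0.057167 m/kN.
Compatibility — the beam at B must follow the support down by 0.005 m: δ_0 − R_B·δ_{BB} = 0.005, so R_B = (9.7895 − 0.005)/0.057167 = 171.2 kN.
Vertical equilibrium: R_A = ΣP − R_B = 423.2 − 171.2 = 252 kN.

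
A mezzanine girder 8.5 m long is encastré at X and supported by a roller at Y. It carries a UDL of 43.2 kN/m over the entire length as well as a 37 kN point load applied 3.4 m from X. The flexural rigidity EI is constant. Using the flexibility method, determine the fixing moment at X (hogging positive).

Release the roller at Y. Primary structure: cantilever fixed at X.
Deflection at Y on the released cantilever, summing each load's contribution:
  UDL 43.2: wL⁴/(8EI) = 28188/EI
  point load 37 at a = 3.4: Pa²(3L − a)/(6EI) = 1575/EI
  δ_0 = 29764/EI
Flexibility coefficient — unit upward force at Y: δ_{YY} = L³/(3EI) = 204.7/EI.
The prop prevents deflection at Y: R_Y = δ_0/δ_{YY} = 29764/204.7 = 145.4 kN.
Moment equilibrium about X: M_X = Σ(load moments about X) − R_Y·L = 1686 − 145.4×8.5 = 450.5 kN·m.

M_X = 450.5 kN·m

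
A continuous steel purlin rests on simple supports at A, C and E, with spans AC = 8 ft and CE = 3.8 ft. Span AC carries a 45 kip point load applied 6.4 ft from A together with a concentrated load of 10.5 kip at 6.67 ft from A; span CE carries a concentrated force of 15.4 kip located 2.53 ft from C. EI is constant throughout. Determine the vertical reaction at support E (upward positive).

Release continuity at C by inserting a hinge; the redundant is the internal moment M_C. The primary structure is two simply-supported spans AC and CE.
Rotations at C on the released spans (each span's end-slope, ×1/EI):
  span AC: point load 45 at a = 6.4: Pab(L + a)/(6LEI) = 138.2/EI
  span AC: point load 10.5 at a = 6.67: Pab(L + a)/(6LEI) = 28.47/EI
  span CE: point load 15.4 at a = 2.53: Pab(L + b)/(6LEI) = 11/EI
  relative rotation θ_0 = (166.7 + 11)/EI = 177.7/EI
A unit hogging moment at C produces rotation L₁/(3EI) + L₂/(3EI) = 3.933/EI.
Compatibility: M_C·(L₁+L₂)/(3EI) = θ_0, giving M_C = 45.18 kip·ft (hogging).
Span CE, ΣM about E: R_C^{CE}·3.8 = 19.56 + 45.18, so R_C^{CE} = 17.04 kip and R_E = 15.4 − 17.04 = -1.637 kip.

R_E = -1.637 kip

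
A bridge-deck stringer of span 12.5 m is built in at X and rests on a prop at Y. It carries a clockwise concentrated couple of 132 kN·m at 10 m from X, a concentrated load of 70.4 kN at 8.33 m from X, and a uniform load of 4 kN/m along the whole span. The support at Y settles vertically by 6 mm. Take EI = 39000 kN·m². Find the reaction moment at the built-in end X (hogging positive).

Release the roller at Y. Primary structure: cantilever fixed at X.
Deflection at Y on the released cantilever, summing each load's contribution:
  clockwise couple 132 at a = 10: M₀a(2L − a)/(2EI) = 9900/EI
  point load 70.4 at a = 8.33: Pa²(3L − a)/(6EI) = 23749/EI
  UDL 4: wL⁴/(8EI) = 12207/EI
  δ_0 = 45856/EI
Flexibility coefficient — unit upward force at Y: δ_{YY} = L³/(3EI) = 651/EI.
With EI = 39000 kN·m²: δ_0 = 1.1758 m and δ_{YY} = 0.016693 m/kN.
Compatibility — the beam at Y must follow the support down by 0.006 m: δ_0 − R_Y·δ_{YY} = 0.006, so R_Y = (1.1758 − 0.006)/0.016693 = 70.08 kN.
Moment equilibrium about X: M_X = Σ(load moments about X) − R_Y·L = 1031 − 70.08×12.5 = 155 kN·m.

M_X = 155 kN·m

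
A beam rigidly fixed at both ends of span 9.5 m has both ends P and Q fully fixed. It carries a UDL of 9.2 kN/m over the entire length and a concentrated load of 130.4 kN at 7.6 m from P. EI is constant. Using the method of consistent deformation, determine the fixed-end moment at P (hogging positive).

Release both end moments; the primary structure is a simply-supported span PQ with redundants M_P and M_Q.
End rotations of the released simple span under the applied load (×1/EI):
  at P: UDL 9.2: wL³/(24EI) = 328.7/EI
  at Q: UDL 9.2: wL³/(24EI) = 328.7/EI
  at P: point load 130.4 at a = 7.6: Pab(L + b)/(6LEI) = 376.6/EI
  at Q: point load 130.4 at a = 7.6: Pab(L + a)/(6LEI) = 564.9/EI
  θ_P0 = 705.3/EI,  θ_Q0 = 893.6/EI
Flexibility coefficients: a unit moment at one end gives L/(3EI) there and L/(6EI) at the far end, so f₁₁ = f₂₂ = 3.167/EI and f₁₂ = f₂₁ = 1.583/EI.
Compatibility — zero rotation at each built-in end:
  3.167 M_P + 1.583 M_Q = 705.3
  1.583 M_P + 3.167 M_Q = 893.6
Solving the pair gives M_P = 108.8 kN·m and M_Q = 227.8 kN·m (hogging).

M_P = 108.8 kN·m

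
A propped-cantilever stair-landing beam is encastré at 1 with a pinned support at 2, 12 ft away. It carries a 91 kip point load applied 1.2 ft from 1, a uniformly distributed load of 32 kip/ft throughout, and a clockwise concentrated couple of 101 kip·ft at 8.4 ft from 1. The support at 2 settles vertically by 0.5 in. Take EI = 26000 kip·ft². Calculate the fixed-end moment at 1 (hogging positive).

M_1 = 655.1 kip·ft

Remove the prop at 2; the released (primary) structure is a cantilever built in at 1.
Primary-structure tip deflection at 2 by superposition:
  point load 91 at a = 1.2: Pa²(3L − a)/(6EI) = 760/EI
  UDL 32: wL⁴/(8EI) = 82944/EI
  clockwise couple 101 at a = 8.4: M₀a(2L − a)/(2EI) = 6618/EI
  δ_0 = 90322/EI
Tip deflection under a unit load at 2: L³/(3EI) = 576/EI.
With EI = 26000 kip·ft²: δ_0 = 3.4739 ft and δ_{22} = 0.022154 ft/kip.
Compatibility — the beam at 2 must follow the support down by 0.04167 ft: δ_0 − R_2·δ_{22} = 0.04167, so R_2 = (3.4739 − 0.04167)/0.022154 = 154.9 kip.
Moment equilibrium about 1: M_1 = Σ(load moments about 1) − R_2·L = 2514 − 154.9×12 = 655.1 kip·ft.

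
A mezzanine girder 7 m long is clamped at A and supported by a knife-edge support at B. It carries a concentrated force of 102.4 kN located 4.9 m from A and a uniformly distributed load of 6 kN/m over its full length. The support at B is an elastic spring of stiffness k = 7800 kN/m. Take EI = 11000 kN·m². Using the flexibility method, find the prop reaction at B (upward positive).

R_B = 72.56 kN

Remove the prop at B; the released (primary) structure is a cantilever built in at A.
Free-end deflection of the primary structure under the applied loading (downward +):
  point load 102.4 at a = 4.9: Pa²(3L − a)/(6EI) = 6597/EI
  UDL 6: wL⁴/(8EI) = 1801/EI
  δ_0 = 8398/EI
Tip deflection under a unit load at B: L³/(3EI) = 114.3/EI.
With EI = 11000 kN·m²: δ_0 = 0.76346 m and δ_{BB} = 0.010394 m/kN.
Compatibility — the spring shortens by R_B/k under the reaction it provides: δ_0 − R_B·δ_{BB} = R_B/k. With 1/k = 0.000128 m/kN, R_B = δ_0 / (δ_{BB} + 1/k) = 0.76346 / (0.010394 + 0.000128) = 72.56 kN.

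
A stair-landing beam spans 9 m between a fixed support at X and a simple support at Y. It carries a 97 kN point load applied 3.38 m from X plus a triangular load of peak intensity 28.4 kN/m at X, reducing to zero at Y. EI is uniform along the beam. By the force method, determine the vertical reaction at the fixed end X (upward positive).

R_X = 181.3 kN

Remove the prop at Y; the released (primary) structure is a cantilever built in at X.
Free-end deflection of the primary structure under the applied loading (downward +):
  point load 97 at a = 3.38: Pa²(3L − a)/(6EI) = 4362/EI
  triangular load, peak 28.4 at the fixed end: w₀L⁴/(30EI) = 6211/EI
  δ_0 = 10574/EI
Tip deflection under a unit load at Y: L³/(3EI) = 243/EI.
Compatibility at Y: δ_0 − R_Y·δ_{YY} = 0, so R_Y = 10574/243 = 43.51 kN.
Vertical equilibrium: R_X = ΣP − R_Y = 224.8 − 43.51 = 181.3 kN.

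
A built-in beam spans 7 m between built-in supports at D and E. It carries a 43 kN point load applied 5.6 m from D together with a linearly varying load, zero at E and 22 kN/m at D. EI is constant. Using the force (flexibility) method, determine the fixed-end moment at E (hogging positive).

M_E = 74.46 kN·m

Take the two fixed-end moments M_D, M_E as redundants; the released structure is the simple span DE.
End rotations of the released simple span under the applied load (×1/EI):
  at D: point load 43 at a = 5.6: Pab(L + b)/(6LEI) = 67.42/EI
  at E: point load 43 at a = 5.6: Pab(L + a)/(6LEI) = 101.1/EI
  at D: triangular load, peak 22: w₀L³/(45EI) = 167.7/EI
  at E: triangular load, peak 22: 7w₀L³/(360EI) = 146.7/EI
  θ_D0 = 235.1/EI,  θ_E0 = 247.9/EI
Flexibility coefficients: a unit moment at one end gives L/(3EI) there and L/(6EI) at the far end, so f₁₁ = f₂₂ = 2.333/EI and f₁₂ = f₂₁ = 1.167/EI.
Compatibility — zero rotation at each built-in end:
  2.333 M_D + 1.167 M_E = 235.1
  1.167 M_D + 2.333 M_E = 247.9
Solving the pair gives M_D = 63.53 kN·m and M_E = 74.46 kN·m (hogging).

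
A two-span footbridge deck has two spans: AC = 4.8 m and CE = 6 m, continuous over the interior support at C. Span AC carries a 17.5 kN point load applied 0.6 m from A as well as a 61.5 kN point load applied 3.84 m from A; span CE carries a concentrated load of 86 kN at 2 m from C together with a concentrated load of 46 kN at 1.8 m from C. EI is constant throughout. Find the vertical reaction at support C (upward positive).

R_C = 179 kN

Take M_C as the redundant. Released structure: two simple spans AC and CE with a hinge at C.
Rotations at C on the released spans (each span's end-slope, ×1/EI):
  span AC: point load 17.5 at a = 0.6: Pab(L + a)/(6LEI) = 8.269/EI
  span AC: point load 61.5 at a = 3.84: Pab(L + a)/(6LEI) = 68.01/EI
  span CE: point load 86 at a = 2: Pab(L + b)/(6LEI) = 191.1/EI
  span CE: point load 46 at a = 1.8: Pab(L + b)/(6LEI) = 98.53/EI
  relative rotation θ_0 = (76.28 + 289.6)/EI = 365.9/EI
A unit hogging moment at C produces rotation L₁/(3EI) + L₂/(3EI) = 3.6/EI.
Compatibility: M_C·(L₁+L₂)/(3EI) = θ_0, giving M_C = 101.6 kN·m (hogging).
Span AC, ΣM about A with M_C applied at C: R_C^{AC}·4.8 = 246.7 + 101.6, so R_C^{AC} = 72.56 kN and R_A = 79 − 72.56 = 6.436 kN.
Span CE, ΣM about E: R_C^{CE}·6 = 537.2 + 101.6, so R_C^{CE} = 106.5 kN and R_E = 132 − 106.5 = 25.53 kN.
R_C = 72.56 + 106.5 = 179 kN.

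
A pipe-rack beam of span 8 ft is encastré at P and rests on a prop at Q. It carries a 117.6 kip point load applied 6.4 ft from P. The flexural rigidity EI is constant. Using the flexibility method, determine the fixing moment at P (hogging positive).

M_P = 90.32 kip·ft

Release the roller at Q. Primary structure: cantilever fixed at P.
Primary-structure tip deflection at Q by superposition:
  point load 117.6 at a = 6.4: Pa²(3L − a)/(6EI) = 14130/EI
Tip deflection under a unit load at Q: L³/(3EI) = 170.7/EI.
The prop prevents deflection at Q: R_Q = δ_0/δ_{QQ} = 14130/170.7 = 82.79 kip.
Moment equilibrium about P: M_P = Σ(load moments about P) − R_Q·L = 752.6 − 82.79×8 = 90.32 kip·ft.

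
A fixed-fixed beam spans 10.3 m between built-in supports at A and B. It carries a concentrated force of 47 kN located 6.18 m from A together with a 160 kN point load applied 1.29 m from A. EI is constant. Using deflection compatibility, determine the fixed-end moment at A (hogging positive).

Take the two fixed-end moments M_A, M_B as redundants; the released structure is the simple span AB.
End rotations of the released simple span under the applied load (×1/EI):
  at A: point load 47 at a = 6.18: Pab(L + b)/(6LEI) = 279.2/EI
  at B: point load 47 at a = 6.18: Pab(L + a)/(6LEI) = 319.1/EI
  at A: point load 160 at a = 1.29: Pab(L + b)/(6LEI) = 581.1/EI
  at B: point load 160 at a = 1.29: Pab(L + a)/(6LEI) = 348.8/EI
  θ_A0 = 860.3/EI,  θ_B0 = 667.9/EI
Flexibility coefficients: a unit moment at one end gives L/(3EI) there and L/(6EI) at the far end, so f₁₁ = f₂₂ = 3.433/EI and f₁₂ = f₂₁ = 1.717/EI.
Compatibility — zero rotation at each built-in end:
  3.433 M_A + 1.717 M_B = 860.3
  1.717 M_A + 3.433 M_B = 667.9
Solving the pair gives M_A = 204.4 kN·m and M_B = 92.32 kN·m (hogging).

M_A = 204.4 kN·m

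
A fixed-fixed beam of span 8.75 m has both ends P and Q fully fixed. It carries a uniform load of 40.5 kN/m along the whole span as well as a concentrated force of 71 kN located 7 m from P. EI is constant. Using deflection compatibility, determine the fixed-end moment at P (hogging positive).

M_P = 278.3 kN·m

Take the two fixed-end moments M_P, M_Q as redundants; the released structure is the simple span PQ.
End rotations of the released simple span under the applied load (×1/EI):
  at P: UDL 40.5: wL³/(24EI) = 1130/EI
  at Q: UDL 40.5: wL³/(24EI) = 1130/EI
  at P: point load 71 at a = 7: Pab(L + b)/(6LEI) = 173.9/EI
  at Q: point load 71 at a = 7: Pab(L + a)/(6LEI) = 260.9/EI
  θ_P0 = 1304/EI,  θ_Q0 = 1391/EI
Flexibility coefficients: a unit moment at one end gives L/(3EI) there and L/(6EI) at the far end, so f₁₁ = f₂₂ = 2.917/EI and f₁₂ = f₂₁ = 1.458/EI.
Compatibility — zero rotation at each built-in end:
  2.917 M_P + 1.458 M_Q = 1304
  1.458 M_P + 2.917 M_Q = 1391
Solving the pair gives M_P = 278.3 kN·m and M_Q = 337.9 kN·m (hogging).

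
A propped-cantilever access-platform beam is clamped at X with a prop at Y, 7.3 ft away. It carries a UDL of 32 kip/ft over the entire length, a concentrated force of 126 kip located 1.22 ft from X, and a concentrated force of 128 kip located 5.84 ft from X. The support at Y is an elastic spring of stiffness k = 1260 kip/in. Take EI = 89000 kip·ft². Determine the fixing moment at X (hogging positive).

M_X = 478.1 kip·ft

Take the reaction at Y as the redundant and release it; the primary structure is a cantilever fixed at X.
Downward deflection at the released point Y due to the loads:
  UDL 32: wL⁴/(8EI) = 11359/EI
  point load 126 at a = 1.22: Pa²(3L − a)/(6EI) = 646.4/EI
  point load 128 at a = 5.84: Pa²(3L − a)/(6EI) = 11685/EI
  δ_0 = 23691/EI
Flexibility coefficient — unit upward force at Y: δ_{YY} = L³/(3EI) = 129.7/EI.
With EI = 89000 kip·ft²: δ_0 = 0.26619 ft and δ_{YY} = 0.001457 ft/kip.
Compatibility — the spring shortens by R_Y/k under the reaction it provides: δ_0 − R_Y·δ_{YY} = R_Y/k. With 1/k = 1/(1260×12) ft/kip = 0.000066 ft/kip, R_Y = δ_0 / (δ_{YY} + 1/k) = 0.26619 / (0.001457 + 0.000066) = 174.8 kip.
Moment equilibrium about X: M_X = Σ(load moments about X) − R_Y·L = 1754 − 174.8×7.3 = 478.1 kip·ft.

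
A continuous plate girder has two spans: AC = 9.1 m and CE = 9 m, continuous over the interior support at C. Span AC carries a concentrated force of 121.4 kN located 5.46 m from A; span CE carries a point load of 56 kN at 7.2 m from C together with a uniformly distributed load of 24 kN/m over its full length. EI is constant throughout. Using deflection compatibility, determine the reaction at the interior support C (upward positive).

Take M_C as the redundant. Released structure: two simple spans AC and CE with a hinge at C.
Rotations at C on the released spans (each span's end-slope, ×1/EI):
  span AC: point load 121.4 at a = 5.46: Pab(L + a)/(6LEI) = 643.4/EI
  span CE: point load 56 at a = 7.2: Pab(L + b)/(6LEI) = 145.2/EI
  span CE: UDL 24: wL³/(24EI) = 729/EI
  relative rotation θ_0 = (643.4 + 874.2)/EI = 1518/EI
A unit hogging moment at C produces rotation L₁/(3EI) + L₂/(3EI) = 6.033/EI.
Compatibility: M_C·(L₁+L₂)/(3EI) = θ_0, giving M_C = 251.5 kN·m (hogging).
Span AC, ΣM about A with M_C applied at C: R_C^{AC}·9.1 = 662.8 + 251.5, so R_C^{AC} = 100.5 kN and R_A = 121.4 − 100.5 = 20.92 kN.
Span CE, ΣM about E: R_C^{CE}·9 = 1073 + 251.5, so R_C^{CE} = 147.1 kN and R_E = 272 − 147.1 = 124.9 kN.
R_C = 100.5 + 147.1 = 247.6 kN.

R_C = 247.6 kN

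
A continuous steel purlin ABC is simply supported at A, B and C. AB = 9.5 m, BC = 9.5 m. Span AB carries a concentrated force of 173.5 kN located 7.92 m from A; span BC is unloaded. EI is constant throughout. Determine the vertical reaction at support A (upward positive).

Release continuity at B by inserting a hinge; the redundant is the internal moment M_B. The primary structure is two simply-supported spans AB and BC.
Rotations at B on the released spans (each span's end-slope, ×1/EI):
  span AB: point load 173.5 at a = 7.92: Pab(L + a)/(6LEI) = 663.5/EI
  relative rotation θ_0 = (663.5 + 0)/EI = 663.5/EI
A unit hogging moment at B produces rotation L₁/(3EI) + L₂/(3EI) = 6.333/EI.
Compatibility: M_B·(L₁+L₂)/(3EI) = θ_0, giving M_B = 104.8 kN·m (hogging).
Span AB, ΣM about A with M_B applied at B: R_B^{AB}·9.5 = 1374 + 104.8, so R_B^{AB} = 155.7 kN and R_A = 173.5 − 155.7 = 17.83 kN.

R_A = 17.83 kN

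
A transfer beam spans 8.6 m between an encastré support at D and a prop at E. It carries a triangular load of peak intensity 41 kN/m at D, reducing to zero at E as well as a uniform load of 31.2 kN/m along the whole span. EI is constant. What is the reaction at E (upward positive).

Release the roller at E. Primary structure: cantilever fixed at D.
Free-end deflection of the primary structure under the applied loading (downward +):
  triangular load, peak 41 at the fixed end: w₀L⁴/(30EI) = 7476/EI
  UDL 31.2: wL⁴/(8EI) = 21333/EI
  δ_0 = 28809/EI
Flexibility coefficient — unit upward force at E: δ_{EE} = L³/(3EI) = 212/EI.
The prop prevents deflection at E: R_E = δ_0/δ_{EE} = 28809/212 = 135.9 kN.

R_E = 135.9 kN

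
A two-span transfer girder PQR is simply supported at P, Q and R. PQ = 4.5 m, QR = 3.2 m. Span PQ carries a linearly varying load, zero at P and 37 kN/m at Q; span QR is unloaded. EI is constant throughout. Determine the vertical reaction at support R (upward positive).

R_R = -9.122 kN

Take M_Q as the redundant. Released structure: two simple spans PQ and QR with a hinge at Q.
End slopes at the hinge Q, treating each span as simply supported:
  span PQ: triangular load, peak 37: w₀L³/(45EI) = 74.92/EI
  relative rotation θ_0 = (74.92 + 0)/EI = 74.92/EI
A unit hogging moment at Q produces rotation L₁/(3EI) + L₂/(3EI) = 2.567/EI.
Compatibility: M_Q·(L₁+L₂)/(3EI) = θ_0, giving M_Q = 29.19 kN·m (hogging).
Span QR, ΣM about R: R_Q^{QR}·3.2 = 0 + 29.19, so R_Q^{QR} = 9.122 kN and R_R = 0 − 9.122 = -9.122 kN.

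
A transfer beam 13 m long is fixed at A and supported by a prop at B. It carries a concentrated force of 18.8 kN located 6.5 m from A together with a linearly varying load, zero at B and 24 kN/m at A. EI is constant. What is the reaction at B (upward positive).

R_B = 37.08 kN

Remove the prop at B; the released (primary) structure is a cantilever built in at A.
Downward deflection at the released point B due to the loads:
  point load 18.8 at a = 6.5: Pa²(3L − a)/(6EI) = 4302/EI
  triangular load, peak 24 at the fixed end: w₀L⁴/(30EI) = 22849/EI
  δ_0 = 27151/EI
Flexibility coefficient — unit upward force at B: δ_{BB} = L³/(3EI) = 732.3/EI.
Compatibility at B: δ_0 − R_B·δ_{BB} = 0, so R_B = 27151/732.3 = 37.08 kN.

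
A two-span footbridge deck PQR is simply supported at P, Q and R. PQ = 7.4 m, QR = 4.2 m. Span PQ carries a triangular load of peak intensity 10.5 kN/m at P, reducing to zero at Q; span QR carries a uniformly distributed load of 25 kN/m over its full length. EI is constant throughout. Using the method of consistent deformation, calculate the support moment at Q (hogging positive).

M_Q = 41.36 kN·m

Take M_Q as the redundant. Released structure: two simple spans PQ and QR with a hinge at Q.
End slopes at the hinge Q, treating each span as simply supported:
  span PQ: triangular load, peak 10.5: 7w₀L³/(360EI) = 82.73/EI
  span QR: UDL 25: wL³/(24EI) = 77.17/EI
  relative rotation θ_0 = (82.73 + 77.17)/EI = 159.9/EI
A unit hogging moment at Q produces rotation L₁/(3EI) + L₂/(3EI) = 3.867/EI.
Compatibility: M_Q·(L₁+L₂)/(3EI) = θ_0, giving M_Q = 41.36 kN·m (hogging).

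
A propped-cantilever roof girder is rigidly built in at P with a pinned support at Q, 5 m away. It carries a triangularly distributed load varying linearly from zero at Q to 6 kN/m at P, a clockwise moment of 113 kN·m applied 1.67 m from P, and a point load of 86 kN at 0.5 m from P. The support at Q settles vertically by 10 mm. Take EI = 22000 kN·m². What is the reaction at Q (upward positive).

Choose R_Q as the redundant. The primary structure is the cantilever fixed at P.
Free-end deflection of the primary structure under the applied loading (downward +):
  triangular load, peak 6 at the fixed end: w₀L⁴/(30EI) = 125/EI
  clockwise couple 113 at a = 1.67: M₀a(2L − a)/(2EI) = 786/EI
  point load 86 at a = 0.5: Pa²(3L − a)/(6EI) = 51.96/EI
  δ_0 = 962.9/EI
Tip deflection under a unit load at Q: L³/(3EI) = 41.67/EI.
With EI = 22000 kN·m²: δ_0 = 0.04377 m and δ_{QQ} = 0.001894 m/kN.
Compatibility — the beam at Q must follow the support down by 0.01 m: δ_0 − R_Q·δ_{QQ} = 0.01, so R_Q = (0.04377 − 0.01)/0.001894 = 17.83 kN.

R_Q = 17.83 kN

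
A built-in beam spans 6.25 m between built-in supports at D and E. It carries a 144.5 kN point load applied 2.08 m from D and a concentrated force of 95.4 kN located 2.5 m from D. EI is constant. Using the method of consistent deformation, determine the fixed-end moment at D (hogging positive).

Take the two fixed-end moments M_D, M_E as redundants; the released structure is the simple span DE.
Simple-span end rotations at D and E under the given loads:
  at D: point load 144.5 at a = 2.08: Pab(L + b)/(6LEI) = 348.3/EI
  at E: point load 144.5 at a = 2.08: Pab(L + a)/(6LEI) = 278.4/EI
  at D: point load 95.4 at a = 2.5: Pab(L + b)/(6LEI) = 238.5/EI
  at E: point load 95.4 at a = 2.5: Pab(L + a)/(6LEI) = 208.7/EI
  θ_D0 = 586.8/EI,  θ_E0 = 487.1/EI
Flexibility coefficients: a unit moment at one end gives L/(3EI) there and L/(6EI) at the far end, so f₁₁ = f₂₂ = 2.083/EI and f₁₂ = f₂₁ = 1.042/EI.
Compatibility — zero rotation at each built-in end:
  2.083 M_D + 1.042 M_E = 586.8
  1.042 M_D + 2.083 M_E = 487.1
Solving the pair gives M_D = 219.7 kN·m and M_E = 124 kN·m (hogging).

M_D = 219.7 kN·m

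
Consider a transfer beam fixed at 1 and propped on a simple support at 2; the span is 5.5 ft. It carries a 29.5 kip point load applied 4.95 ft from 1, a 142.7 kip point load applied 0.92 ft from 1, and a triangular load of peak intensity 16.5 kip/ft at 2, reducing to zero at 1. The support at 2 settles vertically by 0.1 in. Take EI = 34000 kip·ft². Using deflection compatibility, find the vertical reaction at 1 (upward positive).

R_1 = 167 kip

Remove the prop at 2; the released (primary) structure is a cantilever built in at 1.
Free-end deflection of the primary structure under the applied loading (downward +):
  point load 29.5 at a = 4.95: Pa²(3L − a)/(6EI) = 1391/EI
  point load 142.7 at a = 0.92: Pa²(3L − a)/(6EI) = 313.6/EI
  triangular load, peak 16.5 at the free end: 11w₀L⁴/(120EI) = 1384/EI
  δ_0 = 3089/EI
Tip deflection under a unit load at 2: L³/(3EI) = 55.46/EI.
With EI = 34000 kip·ft²: δ_0 = 0.090856 ft and δ_{22} = 0.001631 ft/kip.
Compatibility — the beam at 2 must follow the support down by 0.008333 ft: δ_0 − R_2·δ_{22} = 0.008333, so R_2 = (0.090856 − 0.008333)/0.001631 = 50.59 kip.
Vertical equilibrium: R_1 = ΣP − R_2 = 217.6 − 50.59 = 167 kip.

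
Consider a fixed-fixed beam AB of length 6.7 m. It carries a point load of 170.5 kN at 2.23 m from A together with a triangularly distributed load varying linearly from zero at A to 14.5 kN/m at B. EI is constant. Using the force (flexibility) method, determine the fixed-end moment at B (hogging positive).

Take the two fixed-end moments M_A, M_B as redundants; the released structure is the simple span AB.
On the primary (simply-supported) span, the end slopes from the loading are:
  at A: point load 170.5 at a = 2.23: Pab(L + b)/(6LEI) = 472.2/EI
  at B: point load 170.5 at a = 2.23: Pab(L + a)/(6LEI) = 377.5/EI
  at A: triangular load, peak 14.5: 7w₀L³/(360EI) = 84.8/EI
  at B: triangular load, peak 14.5: w₀L³/(45EI) = 96.91/EI
  θ_A0 = 557/EI,  θ_B0 = 474.5/EI
Flexibility coefficients: a unit moment at one end gives L/(3EI) there and L/(6EI) at the far end, so f₁₁ = f₂₂ = 2.233/EI and f₁₂ = f₂₁ = 1.117/EI.
Compatibility — zero rotation at each built-in end:
  2.233 M_A + 1.117 M_B = 557
  1.117 M_A + 2.233 M_B = 474.5
Solving the pair gives M_A = 190.9 kN·m and M_B = 117 kN·m (hogging).

M_B = 117 kN·m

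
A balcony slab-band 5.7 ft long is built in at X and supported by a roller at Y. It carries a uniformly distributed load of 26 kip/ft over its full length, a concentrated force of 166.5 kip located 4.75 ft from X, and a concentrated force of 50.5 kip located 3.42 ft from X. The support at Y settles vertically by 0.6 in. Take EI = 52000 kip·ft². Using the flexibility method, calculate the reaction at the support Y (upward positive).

Release the roller at Y. Primary structure: cantilever fixed at X.
Downward deflection at the released point Y due to the loads:
  UDL 26: wL⁴/(8EI) = 3431/EI
  point load 166.5 at a = 4.75: Pa²(3L − a)/(6EI) = 7732/EI
  point load 50.5 at a = 3.42: Pa²(3L − a)/(6EI) = 1347/EI
  δ_0 = 12510/EI
Flexibility coefficient — unit upward force at Y: δ_{YY} = L³/(3EI) = 61.73/EI.
With EI = 52000 kip·ft²: δ_0 = 0.24057 ft and δ_{YY} = 0.001187 ft/kip.
Compatibility — the beam at Y must follow the support down by 0.05 ft: δ_0 − R_Y·δ_{YY} = 0.05, so R_Y = (0.24057 − 0.05)/0.001187 = 160.5 kip.

R_Y = 160.5 kip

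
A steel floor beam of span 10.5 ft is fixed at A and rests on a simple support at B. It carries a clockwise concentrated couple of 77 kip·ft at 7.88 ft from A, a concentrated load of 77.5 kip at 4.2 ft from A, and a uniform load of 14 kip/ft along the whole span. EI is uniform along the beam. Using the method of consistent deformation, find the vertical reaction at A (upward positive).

R_A = 142.9 kip

Choose R_B as the redundant. The primary structure is the cantilever fixed at A.
Deflection at B on the released cantilever, summing each load's contribution:
  clockwise couple 77 at a = 7.88: M₀a(2L − a)/(2EI) = 3980/EI
  point load 77.5 at a = 4.2: Pa²(3L − a)/(6EI) = 6220/EI
  UDL 14: wL⁴/(8EI) = 21271/EI
  δ_0 = 31472/EI
Tip deflection under a unit load at B: L³/(3EI) = 385.9/EI.
Compatibility at B: δ_0 − R_B·δ_{BB} = 0, so R_B = 31472/385.9 = 81.56 kip.
Vertical equilibrium: R_A = ΣP − R_B = 224.5 − 81.56 = 142.9 kip.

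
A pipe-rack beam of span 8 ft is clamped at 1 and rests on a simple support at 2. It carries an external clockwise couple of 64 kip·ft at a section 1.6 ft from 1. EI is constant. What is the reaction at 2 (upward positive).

R_2 = 4.32 kip

Choose R_2 as the redundant. The primary structure is the cantilever fixed at 1.
Deflection at 2 on the released cantilever, summing each load's contribution:
  clockwise couple 64 at a = 1.6: M₀a(2L − a)/(2EI) = 737.3/EI
Tip deflection under a unit load at 2: L³/(3EI) = 170.7/EI.
The prop prevents deflection at 2: R_2 = δ_0/δ_{22} = 737.3/170.7 = 4.32 kip.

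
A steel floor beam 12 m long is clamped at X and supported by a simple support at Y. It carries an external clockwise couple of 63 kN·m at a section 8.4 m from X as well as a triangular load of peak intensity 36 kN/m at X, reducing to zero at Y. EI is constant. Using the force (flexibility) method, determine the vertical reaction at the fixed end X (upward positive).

Release the roller at Y. Primary structure: cantilever fixed at X.
Deflection at Y on the released cantilever, summing each load's contribution:
  clockwise couple 63 at a = 8.4: M₀a(2L − a)/(2EI) = 4128/EI
  triangular load, peak 36 at the fixed end: w₀L⁴/(30EI) = 24883/EI
  δ_0 = 29011/EI
Flexibility coefficient — unit upward force at Y: δ_{YY} = L³/(3EI) = 576/EI.
Compatibility at Y: δ_0 − R_Y·δ_{YY} = 0, so R_Y = 29011/576 = 50.37 kN.
Vertical equilibrium: R_X = ΣP − R_Y = 216 − 50.37 = 165.6 kN.

R_X = 165.6 kN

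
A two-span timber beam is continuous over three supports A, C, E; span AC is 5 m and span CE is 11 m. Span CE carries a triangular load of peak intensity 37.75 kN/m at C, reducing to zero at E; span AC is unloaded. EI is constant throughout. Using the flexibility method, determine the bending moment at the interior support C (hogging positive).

Insert a hinge at C; M_C is the redundant, and each span becomes simply supported.
End slopes at the hinge C, treating each span as simply supported:
  span CE: triangular load, peak 37.75: w₀L³/(45EI) = 1117/EI
  relative rotation θ_0 = (0 + 1117)/EI = 1117/EI
A unit hogging moment at C produces rotation L₁/(3EI) + L₂/(3EI) = 5.333/EI.
Compatibility: M_C·(L₁+L₂)/(3EI) = θ_0, giving M_C = 209.4 kN·m (hogging).

M_C = 209.4 kN·m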